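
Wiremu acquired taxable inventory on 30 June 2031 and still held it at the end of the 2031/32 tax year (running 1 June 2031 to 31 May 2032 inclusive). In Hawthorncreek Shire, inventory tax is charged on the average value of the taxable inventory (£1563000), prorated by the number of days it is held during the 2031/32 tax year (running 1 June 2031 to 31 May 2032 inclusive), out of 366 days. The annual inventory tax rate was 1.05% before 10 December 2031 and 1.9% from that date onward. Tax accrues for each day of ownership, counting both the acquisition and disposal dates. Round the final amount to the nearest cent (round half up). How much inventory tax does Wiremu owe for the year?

£21427.19

30 June – 9 December 2031: 163 days at 1.05% → £1563000 × 1.05% × 163/366 = £7308.9467
10 December 2031 – 31 May 2032: 174 days at 1.9% → £1563000 × 1.9% × 174/366 = £14118.2459
Total = £21427.1926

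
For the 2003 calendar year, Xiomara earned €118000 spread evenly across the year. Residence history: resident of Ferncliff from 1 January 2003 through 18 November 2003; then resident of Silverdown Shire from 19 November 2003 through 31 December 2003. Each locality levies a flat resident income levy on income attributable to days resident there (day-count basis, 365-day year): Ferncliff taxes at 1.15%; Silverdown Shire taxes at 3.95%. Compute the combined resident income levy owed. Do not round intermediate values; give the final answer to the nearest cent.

€1746.24

Ferncliff, 1 January – 18 November 2003: 322 days → €118000 × 1.15% × 322/365 = €1197.1342
Silverdown Shire, 19 November – 31 December 2003: 43 days → €118000 × 3.95% × 43/365 = €549.1041
Total = €1746.2384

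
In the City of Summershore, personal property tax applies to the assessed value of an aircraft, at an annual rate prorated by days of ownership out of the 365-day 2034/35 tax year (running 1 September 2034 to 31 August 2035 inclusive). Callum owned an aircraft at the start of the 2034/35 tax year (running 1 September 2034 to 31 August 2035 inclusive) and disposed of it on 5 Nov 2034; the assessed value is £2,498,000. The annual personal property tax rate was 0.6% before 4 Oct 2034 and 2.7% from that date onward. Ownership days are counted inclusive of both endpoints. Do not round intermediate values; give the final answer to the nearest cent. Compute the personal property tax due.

£7,452.94

1 Sep – 3 Oct 2034: 33 days at 0.6% → £2,498,000 × 0.6% × 33/365 = £1,355.0795
4 Oct – 5 Nov 2034: 33 days at 2.7% → £2,498,000 × 2.7% × 33/365 = £6,097.8575
Total = £7,452.9370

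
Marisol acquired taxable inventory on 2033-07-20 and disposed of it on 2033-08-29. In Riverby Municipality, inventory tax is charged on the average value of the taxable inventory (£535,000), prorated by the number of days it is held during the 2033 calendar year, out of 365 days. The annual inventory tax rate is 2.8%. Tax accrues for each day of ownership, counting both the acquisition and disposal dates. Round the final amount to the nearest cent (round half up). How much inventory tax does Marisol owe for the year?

£1,682.68

Days held (2033-07-20 to 2033-08-29): 41 out of 365
Tax = £535,000 × 2.8% × 41/365 = £1,682.6849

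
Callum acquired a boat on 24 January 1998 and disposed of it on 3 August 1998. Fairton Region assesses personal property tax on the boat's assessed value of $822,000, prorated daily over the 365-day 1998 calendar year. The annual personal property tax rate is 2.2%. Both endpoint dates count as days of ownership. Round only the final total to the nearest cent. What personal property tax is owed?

$9,512.68

Days held (24 January – 3 August 1998): 192 out of 365
Tax = $822,000 × 2.2% × 192/365 = $9,512.6795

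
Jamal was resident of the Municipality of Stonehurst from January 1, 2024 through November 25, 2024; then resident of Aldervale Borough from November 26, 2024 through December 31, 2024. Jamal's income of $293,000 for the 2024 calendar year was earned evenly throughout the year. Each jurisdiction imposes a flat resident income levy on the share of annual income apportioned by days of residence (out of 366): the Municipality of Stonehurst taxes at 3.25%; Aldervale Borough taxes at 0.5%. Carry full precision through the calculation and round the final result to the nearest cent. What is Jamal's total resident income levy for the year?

$8,729.96

The Municipality of Stonehurst, January 1 – November 25, 2024: 330 days → $293,000 × 3.25% × 330/366 = $8,585.8607
Aldervale Borough, November 26 – December 31, 2024: 36 days → $293,000 × 0.5% × 36/366 = $144.0984
Total = $8,729.9590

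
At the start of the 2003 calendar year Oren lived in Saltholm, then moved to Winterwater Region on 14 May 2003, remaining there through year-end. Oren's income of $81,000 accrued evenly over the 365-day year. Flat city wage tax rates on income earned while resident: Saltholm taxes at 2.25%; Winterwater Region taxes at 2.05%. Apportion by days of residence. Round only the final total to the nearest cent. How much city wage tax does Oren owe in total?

Saltholm, 1 Jan – 13 May 2003: 133 days → $81,000 × 2.25% × 133/365 = $664.0890
Winterwater Region, 14 May – 31 Dec 2003: 232 days → $81,000 × 2.05% × 232/365 = $1,055.4411
Total = $1,719.5301

$1,719.53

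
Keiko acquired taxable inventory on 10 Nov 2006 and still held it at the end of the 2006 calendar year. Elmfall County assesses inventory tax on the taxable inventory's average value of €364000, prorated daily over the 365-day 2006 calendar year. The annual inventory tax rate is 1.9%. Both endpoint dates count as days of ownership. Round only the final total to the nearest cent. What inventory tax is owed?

Days held (10 Nov – 31 Dec 2006): 52 out of 365
Tax = €364000 × 1.9% × 52/365 = €985.2932

€985.29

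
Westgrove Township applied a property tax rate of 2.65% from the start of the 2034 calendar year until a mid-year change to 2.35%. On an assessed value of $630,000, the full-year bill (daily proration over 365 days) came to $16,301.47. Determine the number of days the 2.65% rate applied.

289 days

Let d = days at the first rate; then 365 − d days at the second rate.
$630,000 × [2.65%·d + 2.35%·(365−d)] / 365 = $16,301.47
Solving gives d = 289, so the new rate took effect on 17 October 2034.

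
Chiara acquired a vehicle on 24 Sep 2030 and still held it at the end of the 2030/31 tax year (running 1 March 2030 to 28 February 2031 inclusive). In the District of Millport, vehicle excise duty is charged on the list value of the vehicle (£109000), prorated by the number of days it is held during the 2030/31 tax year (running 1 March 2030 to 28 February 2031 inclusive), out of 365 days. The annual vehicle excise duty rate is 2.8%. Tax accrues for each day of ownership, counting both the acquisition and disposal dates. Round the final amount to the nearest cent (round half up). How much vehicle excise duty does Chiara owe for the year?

£1321.14

Days held (24 Sep 2030 – 28 Feb 2031): 158 out of 365
Tax = £109000 × 2.8% × 158/365 = £1321.1397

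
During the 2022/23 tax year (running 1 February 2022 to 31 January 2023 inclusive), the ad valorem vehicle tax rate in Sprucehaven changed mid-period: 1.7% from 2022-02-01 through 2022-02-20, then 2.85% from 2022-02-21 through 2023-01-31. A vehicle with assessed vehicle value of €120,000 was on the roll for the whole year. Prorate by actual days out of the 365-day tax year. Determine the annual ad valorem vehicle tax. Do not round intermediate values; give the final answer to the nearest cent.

€3,344.38

2022-02-01 to 2022-02-20: 20 days at 1.7% → €120,000 × 1.7% × 20/365 = €111.7808
2022-02-21 to 2023-01-31: 345 days at 2.85% → €120,000 × 2.85% × 345/365 = €3,232.6027
Total = €3,344.3836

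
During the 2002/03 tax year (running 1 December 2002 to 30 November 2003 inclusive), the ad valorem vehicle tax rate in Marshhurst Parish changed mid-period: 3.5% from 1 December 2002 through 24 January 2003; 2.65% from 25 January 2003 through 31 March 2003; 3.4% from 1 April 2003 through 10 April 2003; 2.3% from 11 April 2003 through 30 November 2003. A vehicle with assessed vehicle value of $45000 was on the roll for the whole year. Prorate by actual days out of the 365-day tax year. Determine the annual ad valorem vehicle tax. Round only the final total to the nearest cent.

$1158.41

1 December 2002 – 24 January 2003: 55 days at 3.5% → $45000 × 3.5% × 55/365 = $237.3288
25 January – 31 March 2003: 66 days at 2.65% → $45000 × 2.65% × 66/365 = $215.6301
1 April – 10 April 2003: 10 days at 3.4% → $45000 × 3.4% × 10/365 = $41.9178
11 April – 30 November 2003: 234 days at 2.3% → $45000 × 2.3% × 234/365 = $663.5342
Total = $1158.4110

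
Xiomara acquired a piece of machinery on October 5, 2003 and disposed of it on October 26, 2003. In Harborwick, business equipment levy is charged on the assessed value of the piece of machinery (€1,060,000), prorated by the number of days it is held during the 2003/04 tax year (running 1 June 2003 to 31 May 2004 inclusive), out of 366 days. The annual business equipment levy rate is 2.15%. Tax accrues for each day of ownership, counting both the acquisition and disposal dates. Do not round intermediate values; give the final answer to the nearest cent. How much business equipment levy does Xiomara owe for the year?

€1,369.89

Days held (October 5 – October 26, 2003): 22 out of 366
Tax = €1,060,000 × 2.15% × 22/366 = €1,369.8907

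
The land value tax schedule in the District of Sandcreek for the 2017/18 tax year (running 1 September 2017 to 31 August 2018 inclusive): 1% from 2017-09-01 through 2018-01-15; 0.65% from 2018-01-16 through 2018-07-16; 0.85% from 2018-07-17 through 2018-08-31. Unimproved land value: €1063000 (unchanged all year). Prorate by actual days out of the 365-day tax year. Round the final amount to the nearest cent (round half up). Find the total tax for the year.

€8573.90

2017-09-01 to 2018-01-15: 137 days at 1% → €1063000 × 1% × 137/365 = €3989.8904
2018-01-16 to 2018-07-16: 182 days at 0.65% → €1063000 × 0.65% × 182/365 = €3445.2849
2018-07-17 to 2018-08-31: 46 days at 0.85% → €1063000 × 0.85% × 46/365 = €1138.7205
Total = €8573.8959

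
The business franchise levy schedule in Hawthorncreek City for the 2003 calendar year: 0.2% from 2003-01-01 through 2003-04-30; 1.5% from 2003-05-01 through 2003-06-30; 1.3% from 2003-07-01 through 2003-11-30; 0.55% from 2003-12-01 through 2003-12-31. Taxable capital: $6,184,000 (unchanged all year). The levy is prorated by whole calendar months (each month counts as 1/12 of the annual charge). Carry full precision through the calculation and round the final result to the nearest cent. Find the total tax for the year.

$55,913.67

2003-01-01 to 2003-04-30: 4 months at 0.2% → $6,184,000 × 0.2% × 4/12 = $4,122.6667
2003-05-01 to 2003-06-30: 2 months at 1.5% → $6,184,000 × 1.5% × 2/12 = $15,460.0000
2003-07-01 to 2003-11-30: 5 months at 1.3% → $6,184,000 × 1.3% × 5/12 = $33,496.6667
2003-12-01 to 2003-12-31: 1 month at 0.55% → $6,184,000 × 0.55% × 1/12 = $2,834.3333
Total = $55,913.6667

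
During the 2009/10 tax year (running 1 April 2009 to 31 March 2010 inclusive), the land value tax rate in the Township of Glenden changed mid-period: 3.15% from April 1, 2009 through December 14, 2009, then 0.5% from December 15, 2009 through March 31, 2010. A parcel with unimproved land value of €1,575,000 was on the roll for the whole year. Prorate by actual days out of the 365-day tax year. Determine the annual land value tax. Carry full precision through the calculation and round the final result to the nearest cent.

€37,377.12

April 1 – December 14, 2009: 258 days at 3.15% → €1,575,000 × 3.15% × 258/365 = €35,068.5616
December 15, 2009 – March 31, 2010: 107 days at 0.5% → €1,575,000 × 0.5% × 107/365 = €2,308.5616
Total = €37,377.1233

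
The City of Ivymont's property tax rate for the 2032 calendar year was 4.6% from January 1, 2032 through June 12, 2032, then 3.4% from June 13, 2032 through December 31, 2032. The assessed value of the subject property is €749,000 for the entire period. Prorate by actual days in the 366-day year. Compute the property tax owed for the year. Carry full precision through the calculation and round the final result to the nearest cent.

January 1 – June 12, 2032: 164 days at 4.6% → €749,000 × 4.6% × 164/366 = €15,438.4044
June 13 – December 31, 2032: 202 days at 3.4% → €749,000 × 3.4% × 202/366 = €14,055.0055
Total = €29,493.4098

€29,493.41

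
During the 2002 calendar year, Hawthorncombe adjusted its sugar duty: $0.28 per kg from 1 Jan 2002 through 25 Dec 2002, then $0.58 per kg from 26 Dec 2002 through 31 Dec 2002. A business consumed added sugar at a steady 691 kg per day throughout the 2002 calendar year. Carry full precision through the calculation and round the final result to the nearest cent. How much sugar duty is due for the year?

$71,864.00

1 Jan – 25 Dec 2002: 359 days × 691 kg/day = 248,069 kg at $0.28/kg → $69,459.32
26 Dec – 31 Dec 2002: 6 days × 691 kg/day = 4,146 kg at $0.58/kg → $2,404.68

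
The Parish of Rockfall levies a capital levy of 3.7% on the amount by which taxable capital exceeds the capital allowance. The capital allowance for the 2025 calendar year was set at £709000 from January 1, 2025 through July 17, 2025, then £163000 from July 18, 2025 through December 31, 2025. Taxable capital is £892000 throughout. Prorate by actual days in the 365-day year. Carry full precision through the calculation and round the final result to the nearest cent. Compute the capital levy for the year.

January 1 – July 17, 2025: 198 days, exemption £709000 → (£892000 − £709000) × 3.7% × 198/365 = £3673.0356
July 18 – December 31, 2025: 167 days, exemption £163000 → (£892000 − £163000) × 3.7% × 167/365 = £12341.0712
Total = £16014.1068

£16014.11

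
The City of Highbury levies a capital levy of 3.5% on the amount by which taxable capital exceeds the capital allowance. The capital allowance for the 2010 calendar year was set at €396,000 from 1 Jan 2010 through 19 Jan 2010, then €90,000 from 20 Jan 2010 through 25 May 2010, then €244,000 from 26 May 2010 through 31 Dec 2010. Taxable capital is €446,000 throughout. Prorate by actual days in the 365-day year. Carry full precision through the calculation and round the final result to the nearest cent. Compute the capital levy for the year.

€8,653.73

1 Jan – 19 Jan 2010: 19 days, exemption €396,000 → (€446,000 − €396,000) × 3.5% × 19/365 = €91.0959
20 Jan – 25 May 2010: 126 days, exemption €90,000 → (€446,000 − €90,000) × 3.5% × 126/365 = €4,301.2603
26 May – 31 Dec 2010: 220 days, exemption €244,000 → (€446,000 − €244,000) × 3.5% × 220/365 = €4,261.3699
Total = €8,653.7260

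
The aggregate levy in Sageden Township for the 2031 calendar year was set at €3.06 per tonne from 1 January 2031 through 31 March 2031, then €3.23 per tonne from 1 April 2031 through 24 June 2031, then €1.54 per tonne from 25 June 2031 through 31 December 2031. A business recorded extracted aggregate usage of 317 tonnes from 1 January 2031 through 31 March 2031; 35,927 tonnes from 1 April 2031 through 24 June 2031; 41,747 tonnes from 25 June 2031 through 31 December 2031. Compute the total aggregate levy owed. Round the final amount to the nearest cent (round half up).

€181,304.61

1 January – 31 March 2031: 317 tonnes at €3.06/tonne → €970.02
1 April – 24 June 2031: 35,927 tonnes at €3.23/tonne → €116,044.21
25 June – 31 December 2031: 41,747 tonnes at €1.54/tonne → €64,290.38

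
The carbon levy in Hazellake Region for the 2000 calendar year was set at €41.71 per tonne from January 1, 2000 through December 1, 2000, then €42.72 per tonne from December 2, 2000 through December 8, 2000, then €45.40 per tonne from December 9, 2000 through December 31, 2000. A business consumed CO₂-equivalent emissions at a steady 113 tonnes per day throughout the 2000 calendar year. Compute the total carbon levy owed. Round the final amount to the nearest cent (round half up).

January 1 – December 1, 2000: 336 days × 113 tonnes/day = 37,968 tonnes at €41.71/tonne → €1,583,645.28
December 2 – December 8, 2000: 7 days × 113 tonnes/day = 791 tonnes at €42.72/tonne → €33,791.52
December 9 – December 31, 2000: 23 days × 113 tonnes/day = 2,599 tonnes at €45.40/tonne → €117,994.60

€1,735,431.40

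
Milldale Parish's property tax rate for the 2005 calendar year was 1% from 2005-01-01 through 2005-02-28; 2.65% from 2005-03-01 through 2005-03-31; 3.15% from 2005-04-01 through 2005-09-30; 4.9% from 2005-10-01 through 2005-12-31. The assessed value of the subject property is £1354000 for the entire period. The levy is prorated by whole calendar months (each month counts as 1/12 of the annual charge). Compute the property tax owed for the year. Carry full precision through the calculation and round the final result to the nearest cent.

£43158.75

2005-01-01 to 2005-02-28: 2 months at 1% → £1354000 × 1% × 2/12 = £2256.6667
2005-03-01 to 2005-03-31: 1 month at 2.65% → £1354000 × 2.65% × 1/12 = £2990.0833
2005-04-01 to 2005-09-30: 6 months at 3.15% → £1354000 × 3.15% × 6/12 = £21325.5000
2005-10-01 to 2005-12-31: 3 months at 4.9% → £1354000 × 4.9% × 3/12 = £16586.5000
Total = £43158.7500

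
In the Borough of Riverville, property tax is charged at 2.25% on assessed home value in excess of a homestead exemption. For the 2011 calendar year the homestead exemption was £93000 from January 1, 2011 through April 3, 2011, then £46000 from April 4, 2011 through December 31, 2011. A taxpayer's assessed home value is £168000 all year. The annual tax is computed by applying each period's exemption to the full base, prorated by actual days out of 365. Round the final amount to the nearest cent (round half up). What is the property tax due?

£2475.55

January 1 – April 3, 2011: 93 days, exemption £93000 → (£168000 − £93000) × 2.25% × 93/365 = £429.9658
April 4 – December 31, 2011: 272 days, exemption £46000 → (£168000 − £46000) × 2.25% × 272/365 = £2045.5890
Total = £2475.5548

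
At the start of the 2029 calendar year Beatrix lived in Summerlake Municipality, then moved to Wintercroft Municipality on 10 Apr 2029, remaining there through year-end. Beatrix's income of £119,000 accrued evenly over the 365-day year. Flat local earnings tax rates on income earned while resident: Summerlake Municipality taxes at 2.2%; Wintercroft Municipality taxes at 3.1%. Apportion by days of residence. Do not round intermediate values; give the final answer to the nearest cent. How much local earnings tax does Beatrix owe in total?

£3,398.51

Summerlake Municipality, 1 Jan – 9 Apr 2029: 99 days → £119,000 × 2.2% × 99/365 = £710.0877
Wintercroft Municipality, 10 Apr – 31 Dec 2029: 266 days → £119,000 × 3.1% × 266/365 = £2,688.4219
Total = £3,398.5096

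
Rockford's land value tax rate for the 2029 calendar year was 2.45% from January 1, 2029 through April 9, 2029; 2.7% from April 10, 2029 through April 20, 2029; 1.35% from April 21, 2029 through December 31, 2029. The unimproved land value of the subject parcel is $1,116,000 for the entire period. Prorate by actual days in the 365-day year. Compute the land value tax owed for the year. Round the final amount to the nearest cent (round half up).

January 1 – April 9, 2029: 99 days at 2.45% → $1,116,000 × 2.45% × 99/365 = $7,416.0493
April 10 – April 20, 2029: 11 days at 2.7% → $1,116,000 × 2.7% × 11/365 = $908.0877
April 21 – December 31, 2029: 255 days at 1.35% → $1,116,000 × 1.35% × 255/365 = $10,525.5616
Total = $18,849.6986

$18,849.70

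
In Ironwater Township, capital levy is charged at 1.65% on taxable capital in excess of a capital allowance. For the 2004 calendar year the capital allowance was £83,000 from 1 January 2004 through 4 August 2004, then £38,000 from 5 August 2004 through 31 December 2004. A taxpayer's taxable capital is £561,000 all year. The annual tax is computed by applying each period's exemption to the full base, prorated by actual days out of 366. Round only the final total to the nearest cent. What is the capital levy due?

£8,189.27

1 January – 4 August 2004: 217 days, exemption £83,000 → (£561,000 − £83,000) × 1.65% × 217/366 = £4,676.1721
5 August – 31 December 2004: 149 days, exemption £38,000 → (£561,000 − £38,000) × 1.65% × 149/366 = £3,513.1025
Total = £8,189.2746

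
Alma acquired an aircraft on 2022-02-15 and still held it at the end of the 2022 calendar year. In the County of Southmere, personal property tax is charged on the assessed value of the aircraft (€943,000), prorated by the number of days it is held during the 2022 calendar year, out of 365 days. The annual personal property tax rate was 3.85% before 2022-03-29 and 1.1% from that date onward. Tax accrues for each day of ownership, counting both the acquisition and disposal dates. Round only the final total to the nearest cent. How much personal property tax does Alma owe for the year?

2022-02-15 to 2022-03-28: 42 days at 3.85% → €943,000 × 3.85% × 42/365 = €4,177.6192
2022-03-29 to 2022-12-31: 278 days at 1.1% → €943,000 × 1.1% × 278/365 = €7,900.5315
Total = €12,078.1507

€12,078.15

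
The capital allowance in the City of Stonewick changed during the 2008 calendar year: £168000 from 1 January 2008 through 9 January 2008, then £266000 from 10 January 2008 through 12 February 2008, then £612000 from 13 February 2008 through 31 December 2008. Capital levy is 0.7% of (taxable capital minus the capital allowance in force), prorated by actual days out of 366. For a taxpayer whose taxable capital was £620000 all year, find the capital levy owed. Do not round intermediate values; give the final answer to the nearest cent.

1 January – 9 January 2008: 9 days, exemption £168000 → (£620000 − £168000) × 0.7% × 9/366 = £77.8033
10 January – 12 February 2008: 34 days, exemption £266000 → (£620000 − £266000) × 0.7% × 34/366 = £230.1967
13 February – 31 December 2008: 323 days, exemption £612000 → (£620000 − £612000) × 0.7% × 323/366 = £49.4208
Total = £357.4208

£357.42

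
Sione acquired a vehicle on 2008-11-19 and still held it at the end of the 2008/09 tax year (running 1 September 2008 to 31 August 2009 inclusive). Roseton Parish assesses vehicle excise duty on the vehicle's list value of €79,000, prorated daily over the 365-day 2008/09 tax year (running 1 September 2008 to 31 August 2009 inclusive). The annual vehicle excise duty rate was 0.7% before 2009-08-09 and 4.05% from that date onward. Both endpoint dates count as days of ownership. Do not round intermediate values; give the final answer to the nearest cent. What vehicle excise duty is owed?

€600.08

2008-11-19 to 2009-08-08: 263 days at 0.7% → €79,000 × 0.7% × 263/365 = €398.4630
2009-08-09 to 2009-08-31: 23 days at 4.05% → €79,000 × 4.05% × 23/365 = €201.6123
Total = €600.0753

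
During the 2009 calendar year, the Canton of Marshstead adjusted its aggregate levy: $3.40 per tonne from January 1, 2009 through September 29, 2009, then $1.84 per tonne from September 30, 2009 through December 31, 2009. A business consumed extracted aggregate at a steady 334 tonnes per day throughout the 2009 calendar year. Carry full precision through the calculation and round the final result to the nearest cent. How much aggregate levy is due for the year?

January 1 – September 29, 2009: 272 days × 334 tonnes/day = 90,848 tonnes at $3.40/tonne → $308,883.20
September 30 – December 31, 2009: 93 days × 334 tonnes/day = 31,062 tonnes at $1.84/tonne → $57,154.08

$366,037.28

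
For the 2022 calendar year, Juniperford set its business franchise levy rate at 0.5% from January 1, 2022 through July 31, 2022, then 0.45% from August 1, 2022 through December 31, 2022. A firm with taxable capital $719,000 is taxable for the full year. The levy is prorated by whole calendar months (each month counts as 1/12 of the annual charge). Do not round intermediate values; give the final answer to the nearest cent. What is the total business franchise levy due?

$3,445.21

January 1 – July 31, 2022: 7 months at 0.5% → $719,000 × 0.5% × 7/12 = $2,097.0833
August 1 – December 31, 2022: 5 months at 0.45% → $719,000 × 0.45% × 5/12 = $1,348.1250
Total = $3,445.2083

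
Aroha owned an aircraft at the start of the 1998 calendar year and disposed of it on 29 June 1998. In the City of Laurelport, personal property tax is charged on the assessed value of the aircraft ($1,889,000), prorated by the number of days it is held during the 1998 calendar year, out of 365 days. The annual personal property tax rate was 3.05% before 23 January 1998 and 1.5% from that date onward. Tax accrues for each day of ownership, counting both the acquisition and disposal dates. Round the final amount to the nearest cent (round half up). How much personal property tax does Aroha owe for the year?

1 January – 22 January 1998: 22 days at 3.05% → $1,889,000 × 3.05% × 22/365 = $3,472.6548
23 January – 29 June 1998: 158 days at 1.5% → $1,889,000 × 1.5% × 158/365 = $12,265.5616
Total = $15,738.2164

$15,738.22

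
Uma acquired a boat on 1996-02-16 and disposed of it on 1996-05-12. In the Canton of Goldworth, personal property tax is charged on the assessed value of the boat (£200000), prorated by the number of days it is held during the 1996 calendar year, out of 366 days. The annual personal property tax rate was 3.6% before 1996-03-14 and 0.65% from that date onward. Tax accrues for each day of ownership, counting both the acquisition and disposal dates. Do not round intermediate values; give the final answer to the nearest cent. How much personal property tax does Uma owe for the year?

£744.26

1996-02-16 to 1996-03-13: 27 days at 3.6% → £200000 × 3.6% × 27/366 = £531.1475
1996-03-14 to 1996-05-12: 60 days at 0.65% → £200000 × 0.65% × 60/366 = £213.1148
Total = £744.2623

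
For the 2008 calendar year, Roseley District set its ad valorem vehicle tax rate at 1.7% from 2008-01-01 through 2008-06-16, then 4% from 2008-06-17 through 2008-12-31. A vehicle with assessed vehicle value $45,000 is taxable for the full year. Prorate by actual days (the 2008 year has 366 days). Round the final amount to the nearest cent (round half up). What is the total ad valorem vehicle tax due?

$1,324.92

2008-01-01 to 2008-06-16: 168 days at 1.7% → $45,000 × 1.7% × 168/366 = $351.1475
2008-06-17 to 2008-12-31: 198 days at 4% → $45,000 × 4% × 198/366 = $973.7705
Total = $1,324.9180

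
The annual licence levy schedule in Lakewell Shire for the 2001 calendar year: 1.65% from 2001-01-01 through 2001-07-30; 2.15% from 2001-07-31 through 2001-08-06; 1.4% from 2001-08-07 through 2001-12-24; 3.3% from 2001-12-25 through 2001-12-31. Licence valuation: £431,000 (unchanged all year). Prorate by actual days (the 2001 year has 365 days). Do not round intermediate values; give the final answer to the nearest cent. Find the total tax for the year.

2001-01-01 to 2001-07-30: 211 days at 1.65% → £431,000 × 1.65% × 211/365 = £4,111.0315
2001-07-31 to 2001-08-06: 7 days at 2.15% → £431,000 × 2.15% × 7/365 = £177.7137
2001-08-07 to 2001-12-24: 140 days at 1.4% → £431,000 × 1.4% × 140/365 = £2,314.4110
2001-12-25 to 2001-12-31: 7 days at 3.3% → £431,000 × 3.3% × 7/365 = £272.7699
Total = £6,875.9260

£6,875.93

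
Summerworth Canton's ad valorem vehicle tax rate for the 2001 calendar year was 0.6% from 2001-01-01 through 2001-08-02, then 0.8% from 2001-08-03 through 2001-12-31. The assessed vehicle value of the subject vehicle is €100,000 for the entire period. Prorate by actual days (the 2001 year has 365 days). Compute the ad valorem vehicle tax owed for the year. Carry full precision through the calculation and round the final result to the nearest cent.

€682.74

2001-01-01 to 2001-08-02: 214 days at 0.6% → €100,000 × 0.6% × 214/365 = €351.7808
2001-08-03 to 2001-12-31: 151 days at 0.8% → €100,000 × 0.8% × 151/365 = €330.9589
Total = €682.7397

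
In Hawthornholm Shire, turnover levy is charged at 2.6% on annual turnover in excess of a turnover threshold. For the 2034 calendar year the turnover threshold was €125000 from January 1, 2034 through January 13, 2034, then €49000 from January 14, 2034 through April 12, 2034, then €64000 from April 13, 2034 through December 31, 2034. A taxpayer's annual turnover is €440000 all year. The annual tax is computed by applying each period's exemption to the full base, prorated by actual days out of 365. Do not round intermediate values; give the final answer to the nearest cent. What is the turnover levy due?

€9814.61

January 1 – January 13, 2034: 13 days, exemption €125000 → (€440000 − €125000) × 2.6% × 13/365 = €291.6986
January 14 – April 12, 2034: 89 days, exemption €49000 → (€440000 − €49000) × 2.6% × 89/365 = €2478.8329
April 13 – December 31, 2034: 263 days, exemption €64000 → (€440000 − €64000) × 2.6% × 263/365 = €7044.0767
Total = €9814.6082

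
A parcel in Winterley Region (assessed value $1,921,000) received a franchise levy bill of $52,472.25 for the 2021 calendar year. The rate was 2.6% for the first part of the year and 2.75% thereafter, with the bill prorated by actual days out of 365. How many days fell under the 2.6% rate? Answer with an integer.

45 days

Let d = days at the first rate; then 365 − d days at the second rate.
$1,921,000 × [2.6%·d + 2.75%·(365−d)] / 365 = $52,472.25
Solving gives d = 45, so the new rate took effect on February 15, 2021.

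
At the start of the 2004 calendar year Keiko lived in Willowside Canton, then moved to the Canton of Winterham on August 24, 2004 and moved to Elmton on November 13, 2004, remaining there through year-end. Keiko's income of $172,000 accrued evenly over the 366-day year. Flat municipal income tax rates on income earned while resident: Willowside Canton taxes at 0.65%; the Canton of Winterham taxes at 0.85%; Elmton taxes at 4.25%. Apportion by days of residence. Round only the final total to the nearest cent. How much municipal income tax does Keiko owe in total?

Willowside Canton, January 1 – August 23, 2004: 236 days → $172,000 × 0.65% × 236/366 = $720.8962
The Canton of Winterham, August 24 – November 12, 2004: 81 days → $172,000 × 0.85% × 81/366 = $323.5574
Elmton, November 13 – December 31, 2004: 49 days → $172,000 × 4.25% × 49/366 = $978.6612
Total = $2,023.1148

$2,023.11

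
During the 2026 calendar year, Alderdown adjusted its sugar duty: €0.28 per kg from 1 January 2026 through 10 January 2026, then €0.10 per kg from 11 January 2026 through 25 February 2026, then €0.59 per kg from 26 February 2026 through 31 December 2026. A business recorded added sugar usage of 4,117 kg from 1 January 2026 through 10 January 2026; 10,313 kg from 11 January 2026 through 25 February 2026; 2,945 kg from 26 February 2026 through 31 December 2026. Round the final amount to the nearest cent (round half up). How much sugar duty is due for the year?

1 January – 10 January 2026: 4,117 kg at €0.28/kg → €1,152.76
11 January – 25 February 2026: 10,313 kg at €0.10/kg → €1,031.30
26 February – 31 December 2026: 2,945 kg at €0.59/kg → €1,737.55

€3,921.61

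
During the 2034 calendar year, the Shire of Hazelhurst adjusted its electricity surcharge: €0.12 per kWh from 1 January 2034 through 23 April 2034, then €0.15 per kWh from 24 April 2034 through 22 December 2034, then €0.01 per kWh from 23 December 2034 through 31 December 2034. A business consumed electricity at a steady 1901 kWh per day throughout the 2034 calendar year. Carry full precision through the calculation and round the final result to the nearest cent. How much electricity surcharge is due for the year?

€95,240.10

1 January – 23 April 2034: 113 days × 1901 kWh/day = 214,813 kWh at €0.12/kWh → €25,777.56
24 April – 22 December 2034: 243 days × 1901 kWh/day = 461,943 kWh at €0.15/kWh → €69,291.45
23 December – 31 December 2034: 9 days × 1901 kWh/day = 17,109 kWh at €0.01/kWh → €171.09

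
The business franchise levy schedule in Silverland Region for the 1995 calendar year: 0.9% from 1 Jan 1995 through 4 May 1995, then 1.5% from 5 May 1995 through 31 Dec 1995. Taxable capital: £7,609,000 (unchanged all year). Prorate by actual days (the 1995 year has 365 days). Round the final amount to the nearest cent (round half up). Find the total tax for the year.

1 Jan – 4 May 1995: 124 days at 0.9% → £7,609,000 × 0.9% × 124/365 = £23,264.7781
5 May – 31 Dec 1995: 241 days at 1.5% → £7,609,000 × 1.5% × 241/365 = £75,360.3699
Total = £98,625.1479

£98,625.15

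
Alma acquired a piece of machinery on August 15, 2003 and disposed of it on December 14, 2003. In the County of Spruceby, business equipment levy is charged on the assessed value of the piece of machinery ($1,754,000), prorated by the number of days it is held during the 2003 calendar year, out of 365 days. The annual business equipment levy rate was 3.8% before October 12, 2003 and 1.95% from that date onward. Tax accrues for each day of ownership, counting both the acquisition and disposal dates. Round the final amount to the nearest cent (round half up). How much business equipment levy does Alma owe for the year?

August 15 – October 11, 2003: 58 days at 3.8% → $1,754,000 × 3.8% × 58/365 = $10,591.2767
October 12 – December 14, 2003: 64 days at 1.95% → $1,754,000 × 1.95% × 64/365 = $5,997.2384
Total = $16,588.5151

$16,588.52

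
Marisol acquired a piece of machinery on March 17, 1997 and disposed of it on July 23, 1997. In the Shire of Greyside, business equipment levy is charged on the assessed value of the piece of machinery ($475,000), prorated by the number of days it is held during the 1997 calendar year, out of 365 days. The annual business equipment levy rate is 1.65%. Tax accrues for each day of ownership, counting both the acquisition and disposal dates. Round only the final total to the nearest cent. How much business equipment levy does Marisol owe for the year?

$2,769.97

Days held (March 17 – July 23, 1997): 129 out of 365
Tax = $475,000 × 1.65% × 129/365 = $2,769.9658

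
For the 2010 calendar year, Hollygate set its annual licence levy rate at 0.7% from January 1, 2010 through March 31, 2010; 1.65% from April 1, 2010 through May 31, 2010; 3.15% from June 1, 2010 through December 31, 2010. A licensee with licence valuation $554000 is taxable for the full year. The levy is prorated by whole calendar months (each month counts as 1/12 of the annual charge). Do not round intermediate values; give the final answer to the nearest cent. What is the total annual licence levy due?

January 1 – March 31, 2010: 3 months at 0.7% → $554000 × 0.7% × 3/12 = $969.5000
April 1 – May 31, 2010: 2 months at 1.65% → $554000 × 1.65% × 2/12 = $1523.5000
June 1 – December 31, 2010: 7 months at 3.15% → $554000 × 3.15% × 7/12 = $10179.7500
Total = $12672.7500

$12672.75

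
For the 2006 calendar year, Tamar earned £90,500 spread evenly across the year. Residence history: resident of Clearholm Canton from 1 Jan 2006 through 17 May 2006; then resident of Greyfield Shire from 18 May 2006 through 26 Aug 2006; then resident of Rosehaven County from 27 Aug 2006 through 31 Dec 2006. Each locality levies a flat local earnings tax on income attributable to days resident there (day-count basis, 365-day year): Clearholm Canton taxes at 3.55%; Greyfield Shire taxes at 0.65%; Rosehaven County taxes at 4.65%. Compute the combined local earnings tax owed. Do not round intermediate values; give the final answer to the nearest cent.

Clearholm Canton, 1 Jan – 17 May 2006: 137 days → £90,500 × 3.55% × 137/365 = £1,205.8815
Greyfield Shire, 18 May – 26 Aug 2006: 101 days → £90,500 × 0.65% × 101/365 = £162.7760
Rosehaven County, 27 Aug – 31 Dec 2006: 127 days → £90,500 × 4.65% × 127/365 = £1,464.2404
Total = £2,832.8979

£2,832.90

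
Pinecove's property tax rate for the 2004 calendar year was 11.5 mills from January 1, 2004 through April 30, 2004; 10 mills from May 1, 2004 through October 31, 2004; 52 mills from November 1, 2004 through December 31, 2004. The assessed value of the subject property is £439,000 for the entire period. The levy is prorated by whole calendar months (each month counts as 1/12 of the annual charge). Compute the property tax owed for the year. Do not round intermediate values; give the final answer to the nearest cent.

£7,682.50

January 1 – April 30, 2004: 4 months at 11.5 mills → £439,000 × 1.15% × 4/12 = £1,682.8333
May 1 – October 31, 2004: 6 months at 10 mills → £439,000 × 1% × 6/12 = £2,195.0000
November 1 – December 31, 2004: 2 months at 52 mills → £439,000 × 5.2% × 2/12 = £3,804.6667
Total = £7,682.5000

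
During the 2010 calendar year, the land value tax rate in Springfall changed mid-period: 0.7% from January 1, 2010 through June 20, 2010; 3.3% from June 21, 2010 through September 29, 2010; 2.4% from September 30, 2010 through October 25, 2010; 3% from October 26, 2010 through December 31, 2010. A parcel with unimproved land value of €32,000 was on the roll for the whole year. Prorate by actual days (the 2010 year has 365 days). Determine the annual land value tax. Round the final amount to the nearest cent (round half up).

€628.08

January 1 – June 20, 2010: 171 days at 0.7% → €32,000 × 0.7% × 171/365 = €104.9425
June 21 – September 29, 2010: 101 days at 3.3% → €32,000 × 3.3% × 101/365 = €292.2082
September 30 – October 25, 2010: 26 days at 2.4% → €32,000 × 2.4% × 26/365 = €54.7068
October 26 – December 31, 2010: 67 days at 3% → €32,000 × 3% × 67/365 = €176.2192
Total = €628.0767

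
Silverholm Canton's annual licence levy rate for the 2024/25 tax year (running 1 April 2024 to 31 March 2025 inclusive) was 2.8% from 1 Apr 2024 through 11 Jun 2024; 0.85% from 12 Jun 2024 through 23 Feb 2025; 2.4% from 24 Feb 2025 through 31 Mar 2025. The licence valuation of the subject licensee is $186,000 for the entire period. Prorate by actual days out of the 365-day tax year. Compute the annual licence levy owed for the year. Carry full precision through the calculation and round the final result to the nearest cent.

1 Apr – 11 Jun 2024: 72 days at 2.8% → $186,000 × 2.8% × 72/365 = $1,027.3315
12 Jun 2024 – 23 Feb 2025: 257 days at 0.85% → $186,000 × 0.85% × 257/365 = $1,113.1973
24 Feb – 31 Mar 2025: 36 days at 2.4% → $186,000 × 2.4% × 36/365 = $440.2849
Total = $2,580.8137

$2,580.81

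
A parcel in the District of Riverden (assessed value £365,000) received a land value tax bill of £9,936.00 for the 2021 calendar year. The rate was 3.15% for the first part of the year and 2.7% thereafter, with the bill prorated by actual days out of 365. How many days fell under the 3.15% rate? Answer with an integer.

Let d = days at the first rate; then 365 − d days at the second rate.
£365,000 × [3.15%·d + 2.7%·(365−d)] / 365 = £9,936.00
Solving gives d = 18, so the new rate took effect on 19 Jan 2021.

18 days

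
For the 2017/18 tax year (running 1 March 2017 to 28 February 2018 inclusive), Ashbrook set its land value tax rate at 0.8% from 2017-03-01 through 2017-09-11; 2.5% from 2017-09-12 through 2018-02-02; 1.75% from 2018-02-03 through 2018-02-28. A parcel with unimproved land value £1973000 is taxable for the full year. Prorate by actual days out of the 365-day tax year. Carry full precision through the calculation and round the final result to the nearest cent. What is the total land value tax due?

£30351.77

2017-03-01 to 2017-09-11: 195 days at 0.8% → £1973000 × 0.8% × 195/365 = £8432.5479
2017-09-12 to 2018-02-02: 144 days at 2.5% → £1973000 × 2.5% × 144/365 = £19459.7260
2018-02-03 to 2018-02-28: 26 days at 1.75% → £1973000 × 1.75% × 26/365 = £2459.4932
Total = £30351.7671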